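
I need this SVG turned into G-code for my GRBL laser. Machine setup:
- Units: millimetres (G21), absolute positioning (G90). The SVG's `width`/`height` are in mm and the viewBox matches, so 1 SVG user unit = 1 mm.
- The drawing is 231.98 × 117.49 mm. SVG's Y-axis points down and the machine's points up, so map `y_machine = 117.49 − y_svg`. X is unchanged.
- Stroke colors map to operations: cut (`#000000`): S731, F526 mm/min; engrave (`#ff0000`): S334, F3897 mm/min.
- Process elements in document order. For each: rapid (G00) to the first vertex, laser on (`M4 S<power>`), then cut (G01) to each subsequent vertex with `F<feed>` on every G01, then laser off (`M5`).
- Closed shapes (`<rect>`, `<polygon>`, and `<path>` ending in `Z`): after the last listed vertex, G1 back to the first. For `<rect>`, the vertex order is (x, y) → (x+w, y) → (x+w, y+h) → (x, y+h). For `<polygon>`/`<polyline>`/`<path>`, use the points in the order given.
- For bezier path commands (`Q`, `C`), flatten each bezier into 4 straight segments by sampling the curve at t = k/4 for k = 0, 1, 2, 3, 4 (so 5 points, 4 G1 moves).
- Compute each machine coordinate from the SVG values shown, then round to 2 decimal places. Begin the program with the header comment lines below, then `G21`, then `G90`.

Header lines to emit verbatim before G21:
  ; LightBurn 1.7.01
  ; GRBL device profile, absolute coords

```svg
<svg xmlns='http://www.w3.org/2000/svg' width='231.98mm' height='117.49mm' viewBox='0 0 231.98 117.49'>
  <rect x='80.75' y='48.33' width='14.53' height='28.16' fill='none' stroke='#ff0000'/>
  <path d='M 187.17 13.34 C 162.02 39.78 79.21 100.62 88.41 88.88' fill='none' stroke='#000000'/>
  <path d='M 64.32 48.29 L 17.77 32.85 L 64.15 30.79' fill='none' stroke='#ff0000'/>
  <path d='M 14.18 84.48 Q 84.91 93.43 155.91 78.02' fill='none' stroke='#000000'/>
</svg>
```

; LightBurn 1.7.01
; GRBL device profile, absolute coords
G21
G90
G00 X80.75 Y69.16
M4 S334
G01 X95.28 Y69.16 F3897
G01 X95.28 Y41.00 F3897
G01 X80.75 Y41.00 F3897
G01 X80.75 Y69.16 F3897
M5
G00 X187.17 Y104.15
M4 S731
G01 X159.83 Y79.54 F526
G01 X124.91 Y52.06 F526
G01 X96.42 Y31.74 F526
G01 X88.41 Y28.61 F526
M5
G00 X64.32 Y69.20
M4 S334
G01 X17.77 Y84.64 F3897
G01 X64.15 Y86.70 F3897
M5
G00 X14.18 Y33.01
M4 S731
G01 X49.56 Y30.06 F526
G01 X84.98 Y30.15 F526
G01 X120.43 Y33.29 F526
G01 X155.91 Y39.47 F526
M5

Since the viewBox matches the mm dimensions, user units are millimetres directly. The only transform is the Y-flip y_m = 117.49 − y_svg.

Shape 1 is a rectangle drawn with `<rect>`. Its stroke #ff0000 means engrave at S334, F3897. After flipping Y the toolpath is (80.75,69.16) → (95.28,69.16) → (95.28,41.00) → (80.75,41.00) → (80.75,69.16), returning to the start.

Shape 2 is a cubic bezier drawn with `<path>`. Its stroke #000000 means cut at S731, F526. After flipping Y the toolpath is (187.17,104.15) → (159.83,79.54) → (124.91,52.06) → (96.42,31.74) → (88.41,28.61).

Shape 3 is a open polyline drawn with `<path>`. Its stroke #ff0000 means engrave at S334, F3897. After flipping Y the toolpath is (64.32,69.20) → (17.77,84.64) → (64.15,86.70).

Shape 4 is a quadratic bezier drawn with `<path>`. Its stroke #000000 means cut at S731, F526. After flipping Y the toolpath is (14.18,33.01) → (49.56,30.06) → (84.98,30.15) → (120.43,33.29) → (155.91,39.47).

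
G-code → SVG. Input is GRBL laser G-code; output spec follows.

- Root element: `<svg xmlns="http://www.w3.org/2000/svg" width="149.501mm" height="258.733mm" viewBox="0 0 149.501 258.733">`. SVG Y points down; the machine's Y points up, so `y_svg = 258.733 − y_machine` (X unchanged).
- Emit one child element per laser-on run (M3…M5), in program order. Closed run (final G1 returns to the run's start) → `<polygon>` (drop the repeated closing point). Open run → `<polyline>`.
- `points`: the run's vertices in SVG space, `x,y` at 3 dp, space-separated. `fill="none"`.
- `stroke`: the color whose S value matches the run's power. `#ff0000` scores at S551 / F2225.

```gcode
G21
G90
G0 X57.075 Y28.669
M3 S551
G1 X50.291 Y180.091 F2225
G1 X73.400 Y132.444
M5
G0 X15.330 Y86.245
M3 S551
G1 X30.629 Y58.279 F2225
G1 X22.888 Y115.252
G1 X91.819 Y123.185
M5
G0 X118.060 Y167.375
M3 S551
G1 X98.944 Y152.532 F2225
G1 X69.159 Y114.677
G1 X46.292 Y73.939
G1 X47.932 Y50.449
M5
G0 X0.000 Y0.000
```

<svg xmlns="http://www.w3.org/2000/svg" width="149.501mm" height="258.733mm" viewBox="0 0 149.501 258.733">
  <polyline points="57.075,230.064 50.291,78.642 73.400,126.289" fill="none" stroke="#ff0000"/>
  <polyline points="15.330,172.488 30.629,200.454 22.888,143.481 91.819,135.548" fill="none" stroke="#ff0000"/>
  <polyline points="118.060,91.358 98.944,106.201 69.159,144.056 46.292,184.794 47.932,208.284" fill="none" stroke="#ff0000"/>
</svg>

Machine Y-up, SVG Y-down with viewBox height 258.733, so y_svg = 258.733 − y_machine; X carries over. Every run uses S551, so all elements get stroke `#ff0000` (score).

Run 1: The run is open, so emit a `<polyline>` with points (Y-flipped): 57.075,230.064 50.291,78.642 73.400,126.289.

Run 2: The run is open, so emit a `<polyline>` with points (Y-flipped): 15.330,172.488 30.629,200.454 22.888,143.481 91.819,135.548.

Run 3: The run is open, so emit a `<polyline>` with points (Y-flipped): 118.060,91.358 98.944,106.201 69.159,144.056 46.292,184.794 47.932,208.284.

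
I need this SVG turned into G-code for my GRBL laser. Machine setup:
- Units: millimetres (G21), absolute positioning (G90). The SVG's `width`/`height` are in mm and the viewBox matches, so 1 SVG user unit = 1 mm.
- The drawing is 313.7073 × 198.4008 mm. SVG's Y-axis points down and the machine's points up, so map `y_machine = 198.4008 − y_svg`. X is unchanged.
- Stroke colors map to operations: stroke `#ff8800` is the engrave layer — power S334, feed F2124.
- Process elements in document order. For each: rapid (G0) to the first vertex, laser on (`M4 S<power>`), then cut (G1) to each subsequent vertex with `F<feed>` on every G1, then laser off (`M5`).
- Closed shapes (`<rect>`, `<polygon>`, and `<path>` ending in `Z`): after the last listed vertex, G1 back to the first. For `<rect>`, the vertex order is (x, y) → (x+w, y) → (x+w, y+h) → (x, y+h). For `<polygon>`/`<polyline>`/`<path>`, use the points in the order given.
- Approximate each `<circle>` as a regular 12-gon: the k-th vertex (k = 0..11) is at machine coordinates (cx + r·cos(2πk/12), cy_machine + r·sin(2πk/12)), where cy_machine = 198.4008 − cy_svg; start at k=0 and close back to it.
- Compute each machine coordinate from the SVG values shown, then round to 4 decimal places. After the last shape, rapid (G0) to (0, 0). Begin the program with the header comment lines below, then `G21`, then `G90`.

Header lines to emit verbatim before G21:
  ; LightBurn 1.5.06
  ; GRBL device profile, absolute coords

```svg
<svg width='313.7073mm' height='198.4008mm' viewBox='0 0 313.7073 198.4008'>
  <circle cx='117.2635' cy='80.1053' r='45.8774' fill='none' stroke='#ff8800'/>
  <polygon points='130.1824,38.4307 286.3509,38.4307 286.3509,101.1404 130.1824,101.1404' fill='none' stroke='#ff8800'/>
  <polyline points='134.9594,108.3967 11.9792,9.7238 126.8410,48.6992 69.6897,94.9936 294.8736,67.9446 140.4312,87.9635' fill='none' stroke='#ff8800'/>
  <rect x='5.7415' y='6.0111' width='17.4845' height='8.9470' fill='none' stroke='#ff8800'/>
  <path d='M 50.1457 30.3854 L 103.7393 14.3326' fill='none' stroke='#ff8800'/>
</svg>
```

; LightBurn 1.5.06
; GRBL device profile, absolute coords
G21
G90
G0 X163.1409 Y118.2955
M4 S334
G1 X156.9945 Y141.2342 F2124
G1 X140.2022 Y158.0265 F2124
G1 X117.2635 Y164.1729 F2124
G1 X94.3248 Y158.0265 F2124
G1 X77.5325 Y141.2342 F2124
G1 X71.3861 Y118.2955 F2124
G1 X77.5325 Y95.3568 F2124
G1 X94.3248 Y78.5645 F2124
G1 X117.2635 Y72.4181 F2124
G1 X140.2022 Y78.5645 F2124
G1 X156.9945 Y95.3568 F2124
G1 X163.1409 Y118.2955 F2124
M5
G0 X130.1824 Y159.9701
M4 S334
G1 X286.3509 Y159.9701 F2124
G1 X286.3509 Y97.2604 F2124
G1 X130.1824 Y97.2604 F2124
G1 X130.1824 Y159.9701 F2124
M5
G0 X134.9594 Y90.0041
M4 S334
G1 X11.9792 Y188.6770 F2124
G1 X126.8410 Y149.7016 F2124
G1 X69.6897 Y103.4072 F2124
G1 X294.8736 Y130.4562 F2124
G1 X140.4312 Y110.4373 F2124
M5
G0 X5.7415 Y192.3897
M4 S334
G1 X23.2260 Y192.3897 F2124
G1 X23.2260 Y183.4427 F2124
G1 X5.7415 Y183.4427 F2124
G1 X5.7415 Y192.3897 F2124
M5
G0 X50.1457 Y168.0154
M4 S334
G1 X103.7393 Y184.0682 F2124
M5
G0 X0.0000 Y0.0000

1 u = 1 mm; y_m = 198.4008 − y.

[1] `<circle>` circle, #ff8800→engrave S334 F2124: (163.1409,118.2955) → (156.9945,141.2342) → (140.2022,158.0265) → (117.2635,164.1729) → (94.3248,158.0265) → (77.5325,141.2342) → (71.3861,118.2955) → (77.5325,95.3568) → (94.3248,78.5645) → (117.2635,72.4181) → (140.2022,78.5645) → (156.9945,95.3568) → (163.1409,118.2955) (closed)

[2] `<polygon>` rectangle, #ff8800→engrave S334 F2124: (130.1824,159.9701) → (286.3509,159.9701) → (286.3509,97.2604) → (130.1824,97.2604) → (130.1824,159.9701) (closed)

[3] `<polyline>` open polyline, #ff8800→engrave S334 F2124: (134.9594,90.0041) → (11.9792,188.6770) → (126.8410,149.7016) → (69.6897,103.4072) → (294.8736,130.4562) → (140.4312,110.4373)

[4] `<rect>` rectangle, #ff8800→engrave S334 F2124: (5.7415,192.3897) → (23.2260,192.3897) → (23.2260,183.4427) → (5.7415,183.4427) → (5.7415,192.3897) (closed)

[5] `<path>` line segment, #ff8800→engrave S334 F2124: (50.1457,168.0154) → (103.7393,184.0682)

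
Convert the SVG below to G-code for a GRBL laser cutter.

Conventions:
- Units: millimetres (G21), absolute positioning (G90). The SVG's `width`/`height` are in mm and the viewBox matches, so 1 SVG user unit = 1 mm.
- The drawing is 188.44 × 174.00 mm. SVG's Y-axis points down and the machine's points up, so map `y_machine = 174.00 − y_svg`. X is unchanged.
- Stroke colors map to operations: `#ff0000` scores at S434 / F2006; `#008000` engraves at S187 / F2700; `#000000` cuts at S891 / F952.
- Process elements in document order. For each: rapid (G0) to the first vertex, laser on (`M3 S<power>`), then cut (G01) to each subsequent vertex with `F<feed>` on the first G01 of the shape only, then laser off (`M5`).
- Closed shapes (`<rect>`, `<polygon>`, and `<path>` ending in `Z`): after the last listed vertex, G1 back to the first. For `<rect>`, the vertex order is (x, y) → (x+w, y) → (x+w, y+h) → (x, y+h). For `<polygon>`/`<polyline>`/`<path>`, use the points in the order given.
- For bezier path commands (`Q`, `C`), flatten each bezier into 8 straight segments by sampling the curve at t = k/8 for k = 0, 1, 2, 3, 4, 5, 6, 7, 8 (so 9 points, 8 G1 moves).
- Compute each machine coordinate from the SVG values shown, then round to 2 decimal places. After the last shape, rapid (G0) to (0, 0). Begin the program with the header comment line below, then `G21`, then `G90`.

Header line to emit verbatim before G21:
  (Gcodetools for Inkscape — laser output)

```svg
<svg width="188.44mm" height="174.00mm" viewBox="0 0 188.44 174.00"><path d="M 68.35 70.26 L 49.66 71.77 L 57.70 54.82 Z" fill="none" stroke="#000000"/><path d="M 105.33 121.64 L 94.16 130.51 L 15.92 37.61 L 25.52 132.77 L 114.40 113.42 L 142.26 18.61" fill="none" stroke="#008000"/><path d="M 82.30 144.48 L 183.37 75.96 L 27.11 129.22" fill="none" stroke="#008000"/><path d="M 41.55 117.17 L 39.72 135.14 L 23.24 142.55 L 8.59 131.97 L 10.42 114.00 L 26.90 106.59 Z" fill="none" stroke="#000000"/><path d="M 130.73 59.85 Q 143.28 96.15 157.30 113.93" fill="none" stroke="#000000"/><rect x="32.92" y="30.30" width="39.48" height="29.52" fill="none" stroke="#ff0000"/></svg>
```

viewBox `0 0 188.44 174.00` with mm width/height → 1 unit = 1 mm. Flip: y_m = 174.00 − y_svg.

**Shape 1** — `<path>` regular polygon, stroke `#000000` → cut (S891, F952). Machine vertices: (68.35,103.74) → (49.66,102.23) → (57.70,119.18) → (68.35,103.74). Closed: final G1 returns to the first vertex.

**Shape 2** — `<path>` open polyline, stroke `#008000` → engrave (S187, F2700). Machine vertices: (105.33,52.36) → (94.16,43.49) → (15.92,136.39) → (25.52,41.23) → (114.40,60.58) → (142.26,155.39). Open path.

**Shape 3** — `<path>` open polyline, stroke `#008000` → engrave (S187, F2700). Machine vertices: (82.30,29.52) → (183.37,98.04) → (27.11,44.78). Open path.

**Shape 4** — `<path>` regular polygon, stroke `#000000` → cut (S891, F952). Machine vertices: (41.55,56.83) → (39.72,38.86) → (23.24,31.45) → (8.59,42.03) → (10.42,60.00) → (26.90,67.41) → (41.55,56.83). Closed: final G1 returns to the first vertex.

**Shape 5** — `<path>` quadratic bezier, stroke `#000000` → cut (S891, F952). Control points (SVG): P0=(130.73,59.85), P1=(143.28,96.15), P2=(157.30,113.93); sampled at t=k/8. Machine vertices: (130.73,114.15) → (133.89,105.36) → (137.10,97.16) → (140.35,89.53) → (143.65,82.48) → (146.99,76.01) → (150.38,70.12) → (153.82,64.80) → (157.30,60.07). Open path.

**Shape 6** — `<rect>` rectangle, stroke `#ff0000` → score (S434, F2006). Machine vertices: (32.92,143.70) → (72.40,143.70) → (72.40,114.18) → (32.92,114.18) → (32.92,143.70). Closed: final G1 returns to the first vertex.

(Gcodetools for Inkscape — laser output)
G21
G90
G0 X68.35 Y103.74
M3 S891
G01 X49.66 Y102.23 F952
G01 X57.70 Y119.18
G01 X68.35 Y103.74
M5
G0 X105.33 Y52.36
M3 S187
G01 X94.16 Y43.49 F2700
G01 X15.92 Y136.39
G01 X25.52 Y41.23
G01 X114.40 Y60.58
G01 X142.26 Y155.39
M5
G0 X82.30 Y29.52
M3 S187
G01 X183.37 Y98.04 F2700
G01 X27.11 Y44.78
M5
G0 X41.55 Y56.83
M3 S891
G01 X39.72 Y38.86 F952
G01 X23.24 Y31.45
G01 X8.59 Y42.03
G01 X10.42 Y60.00
G01 X26.90 Y67.41
G01 X41.55 Y56.83
M5
G0 X130.73 Y114.15
M3 S891
G01 X133.89 Y105.36 F952
G01 X137.10 Y97.16
G01 X140.35 Y89.53
G01 X143.65 Y82.48
G01 X146.99 Y76.01
G01 X150.38 Y70.12
G01 X153.82 Y64.80
G01 X157.30 Y60.07
M5
G0 X32.92 Y143.70
M3 S434
G01 X72.40 Y143.70 F2006
G01 X72.40 Y114.18
G01 X32.92 Y114.18
G01 X32.92 Y143.70
M5
G0 X0.00 Y0.00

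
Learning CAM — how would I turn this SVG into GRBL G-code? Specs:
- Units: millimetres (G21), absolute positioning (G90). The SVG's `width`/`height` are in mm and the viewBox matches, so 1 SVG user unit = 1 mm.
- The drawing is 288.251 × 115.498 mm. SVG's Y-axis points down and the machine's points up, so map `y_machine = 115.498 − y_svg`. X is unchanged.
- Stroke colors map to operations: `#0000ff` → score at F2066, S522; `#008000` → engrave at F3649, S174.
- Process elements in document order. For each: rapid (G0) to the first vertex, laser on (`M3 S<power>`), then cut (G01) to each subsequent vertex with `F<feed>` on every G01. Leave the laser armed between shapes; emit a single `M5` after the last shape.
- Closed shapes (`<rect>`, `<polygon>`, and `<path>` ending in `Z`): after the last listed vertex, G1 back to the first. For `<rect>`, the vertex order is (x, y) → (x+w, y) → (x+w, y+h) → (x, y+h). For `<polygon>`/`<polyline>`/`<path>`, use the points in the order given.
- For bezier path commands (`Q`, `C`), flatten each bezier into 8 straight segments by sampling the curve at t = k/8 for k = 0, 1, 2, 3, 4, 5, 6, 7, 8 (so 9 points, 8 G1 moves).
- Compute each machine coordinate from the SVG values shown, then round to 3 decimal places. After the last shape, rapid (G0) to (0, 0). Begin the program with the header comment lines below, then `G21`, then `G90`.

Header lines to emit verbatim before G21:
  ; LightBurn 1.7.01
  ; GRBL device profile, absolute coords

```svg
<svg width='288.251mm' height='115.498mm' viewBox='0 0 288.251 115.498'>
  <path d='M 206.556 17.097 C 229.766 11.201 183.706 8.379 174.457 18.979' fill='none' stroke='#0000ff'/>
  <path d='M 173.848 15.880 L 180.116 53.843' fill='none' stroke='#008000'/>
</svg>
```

1 u = 1 mm; y_m = 115.498 − y.

[1] `<path>` cubic bezier, #0000ff→score S522 F2066: (206.556,98.401) → (212.220,100.448) → (212.633,102.085) → (209.038,103.191) → (202.679,103.646) → (194.798,103.327) → (186.638,102.114) → (179.444,99.885) → (174.457,96.519)

[2] `<path>` line segment, #008000→engrave S174 F3649: (173.848,99.618) → (180.116,61.655)

; LightBurn 1.7.01
; GRBL device profile, absolute coords
G21
G90
G0 X206.556 Y98.401
M3 S522
G01 X212.220 Y100.448 F2066
G01 X212.633 Y102.085 F2066
G01 X209.038 Y103.191 F2066
G01 X202.679 Y103.646 F2066
G01 X194.798 Y103.327 F2066
G01 X186.638 Y102.114 F2066
G01 X179.444 Y99.885 F2066
G01 X174.457 Y96.519 F2066
G0 X173.848 Y99.618
M3 S174
G01 X180.116 Y61.655 F3649
M5
G0 X0.000 Y0.000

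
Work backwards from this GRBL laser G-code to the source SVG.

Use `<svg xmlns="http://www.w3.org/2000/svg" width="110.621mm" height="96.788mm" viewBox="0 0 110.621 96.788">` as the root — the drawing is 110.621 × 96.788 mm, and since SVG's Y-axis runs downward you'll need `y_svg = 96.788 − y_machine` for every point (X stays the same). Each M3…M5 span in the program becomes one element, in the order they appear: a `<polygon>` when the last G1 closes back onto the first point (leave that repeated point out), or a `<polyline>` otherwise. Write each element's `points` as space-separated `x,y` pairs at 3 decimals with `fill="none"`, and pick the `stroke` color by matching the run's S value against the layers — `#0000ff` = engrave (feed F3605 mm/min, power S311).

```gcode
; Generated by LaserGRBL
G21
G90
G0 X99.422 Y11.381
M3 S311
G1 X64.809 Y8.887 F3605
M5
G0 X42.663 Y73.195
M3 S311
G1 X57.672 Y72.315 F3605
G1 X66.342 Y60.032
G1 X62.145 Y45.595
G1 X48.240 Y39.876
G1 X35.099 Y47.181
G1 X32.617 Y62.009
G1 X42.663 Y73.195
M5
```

Machine Y-up, SVG Y-down with viewBox height 96.788, so y_svg = 96.788 − y_machine; X carries over. Every run uses S311, so all elements get stroke `#0000ff` (engrave).

Run 1: The run is open, so emit a `<polyline>` with points (Y-flipped): 99.422,85.407 64.809,87.901.

Run 2: The run returns to its start, so emit a `<polygon>` with points (Y-flipped): 42.663,23.593 57.672,24.473 66.342,36.756 62.145,51.193 48.240,56.912 35.099,49.607 32.617,34.779.

<svg xmlns="http://www.w3.org/2000/svg" width="110.621mm" height="96.788mm" viewBox="0 0 110.621 96.788">
  <polyline points="99.422,85.407 64.809,87.901" fill="none" stroke="#0000ff"/>
  <polygon points="42.663,23.593 57.672,24.473 66.342,36.756 62.145,51.193 48.240,56.912 35.099,49.607 32.617,34.779" fill="none" stroke="#0000ff"/>
</svg>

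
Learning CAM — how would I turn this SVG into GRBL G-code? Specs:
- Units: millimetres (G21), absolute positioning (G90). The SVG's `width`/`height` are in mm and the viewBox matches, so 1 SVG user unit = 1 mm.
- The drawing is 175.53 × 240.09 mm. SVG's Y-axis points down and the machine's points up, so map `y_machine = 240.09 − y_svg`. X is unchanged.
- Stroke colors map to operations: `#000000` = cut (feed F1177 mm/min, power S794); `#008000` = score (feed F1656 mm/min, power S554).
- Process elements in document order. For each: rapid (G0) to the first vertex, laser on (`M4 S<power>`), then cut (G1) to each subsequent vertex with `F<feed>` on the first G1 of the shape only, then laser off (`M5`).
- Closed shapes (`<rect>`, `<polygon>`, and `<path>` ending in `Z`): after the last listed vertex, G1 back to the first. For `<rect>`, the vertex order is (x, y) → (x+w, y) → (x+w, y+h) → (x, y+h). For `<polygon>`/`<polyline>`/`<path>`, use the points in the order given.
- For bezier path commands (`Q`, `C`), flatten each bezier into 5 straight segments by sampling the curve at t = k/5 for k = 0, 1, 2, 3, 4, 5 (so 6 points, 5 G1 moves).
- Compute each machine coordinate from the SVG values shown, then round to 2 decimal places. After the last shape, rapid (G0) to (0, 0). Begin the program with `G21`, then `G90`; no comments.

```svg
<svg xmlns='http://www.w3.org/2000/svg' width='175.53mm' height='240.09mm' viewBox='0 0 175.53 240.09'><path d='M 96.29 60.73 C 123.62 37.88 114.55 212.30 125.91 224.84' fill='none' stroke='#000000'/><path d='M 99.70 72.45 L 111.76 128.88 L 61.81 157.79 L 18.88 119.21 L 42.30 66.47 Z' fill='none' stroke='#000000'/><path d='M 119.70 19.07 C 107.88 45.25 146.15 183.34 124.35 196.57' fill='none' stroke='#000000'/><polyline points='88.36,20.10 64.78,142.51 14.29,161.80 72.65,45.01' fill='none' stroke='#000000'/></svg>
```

G21
G90
G0 X96.29 Y179.36
M4 S794
G1 X108.77 Y172.27 F1177
G1 X115.25 Y135.08
G1 X118.45 Y85.01
G1 X121.09 Y39.33
G1 X125.91 Y15.25
M5
G0 X99.70 Y167.64
M4 S794
G1 X111.76 Y111.21 F1177
G1 X61.81 Y82.30
G1 X18.88 Y120.88
G1 X42.30 Y173.62
G1 X99.70 Y167.64
M5
G0 X119.70 Y221.02
M4 S794
G1 X117.74 Y193.78 F1177
G1 X122.51 Y151.04
G1 X128.73 Y104.18
G1 X131.10 Y64.55
G1 X124.35 Y43.52
M5
G0 X88.36 Y219.99
M4 S794
G1 X64.78 Y97.58 F1177
G1 X14.29 Y78.29
G1 X72.65 Y195.08
M5
G0 X0.00 Y0.00

viewBox `0 0 175.53 240.09` with mm width/height → 1 unit = 1 mm. Flip: y_m = 240.09 − y_svg.

**Shape 1** — `<path>` cubic bezier, stroke `#000000` → cut (S794, F1177). Control points (SVG): P0=(96.29,60.73), P1=(123.62,37.88), P2=(114.55,212.30), P3=(125.91,224.84); sampled at t=k/5. Machine vertices: (96.29,179.36) → (108.77,172.27) → (115.25,135.08) → (118.45,85.01) → (121.09,39.33) → (125.91,15.25). Open path.

**Shape 2** — `<path>` regular polygon, stroke `#000000` → cut (S794, F1177). Machine vertices: (99.70,167.64) → (111.76,111.21) → (61.81,82.30) → (18.88,120.88) → (42.30,173.62) → (99.70,167.64). Closed: final G1 returns to the first vertex.

**Shape 3** — `<path>` cubic bezier, stroke `#000000` → cut (S794, F1177). Control points (SVG): P0=(119.70,19.07), P1=(107.88,45.25), P2=(146.15,183.34), P3=(124.35,196.57); sampled at t=k/5. Machine vertices: (119.70,221.02) → (117.74,193.78) → (122.51,151.04) → (128.73,104.18) → (131.10,64.55) → (124.35,43.52). Open path.

**Shape 4** — `<polyline>` open polyline, stroke `#000000` → cut (S794, F1177). Machine vertices: (88.36,219.99) → (64.78,97.58) → (14.29,78.29) → (72.65,195.08). Open path.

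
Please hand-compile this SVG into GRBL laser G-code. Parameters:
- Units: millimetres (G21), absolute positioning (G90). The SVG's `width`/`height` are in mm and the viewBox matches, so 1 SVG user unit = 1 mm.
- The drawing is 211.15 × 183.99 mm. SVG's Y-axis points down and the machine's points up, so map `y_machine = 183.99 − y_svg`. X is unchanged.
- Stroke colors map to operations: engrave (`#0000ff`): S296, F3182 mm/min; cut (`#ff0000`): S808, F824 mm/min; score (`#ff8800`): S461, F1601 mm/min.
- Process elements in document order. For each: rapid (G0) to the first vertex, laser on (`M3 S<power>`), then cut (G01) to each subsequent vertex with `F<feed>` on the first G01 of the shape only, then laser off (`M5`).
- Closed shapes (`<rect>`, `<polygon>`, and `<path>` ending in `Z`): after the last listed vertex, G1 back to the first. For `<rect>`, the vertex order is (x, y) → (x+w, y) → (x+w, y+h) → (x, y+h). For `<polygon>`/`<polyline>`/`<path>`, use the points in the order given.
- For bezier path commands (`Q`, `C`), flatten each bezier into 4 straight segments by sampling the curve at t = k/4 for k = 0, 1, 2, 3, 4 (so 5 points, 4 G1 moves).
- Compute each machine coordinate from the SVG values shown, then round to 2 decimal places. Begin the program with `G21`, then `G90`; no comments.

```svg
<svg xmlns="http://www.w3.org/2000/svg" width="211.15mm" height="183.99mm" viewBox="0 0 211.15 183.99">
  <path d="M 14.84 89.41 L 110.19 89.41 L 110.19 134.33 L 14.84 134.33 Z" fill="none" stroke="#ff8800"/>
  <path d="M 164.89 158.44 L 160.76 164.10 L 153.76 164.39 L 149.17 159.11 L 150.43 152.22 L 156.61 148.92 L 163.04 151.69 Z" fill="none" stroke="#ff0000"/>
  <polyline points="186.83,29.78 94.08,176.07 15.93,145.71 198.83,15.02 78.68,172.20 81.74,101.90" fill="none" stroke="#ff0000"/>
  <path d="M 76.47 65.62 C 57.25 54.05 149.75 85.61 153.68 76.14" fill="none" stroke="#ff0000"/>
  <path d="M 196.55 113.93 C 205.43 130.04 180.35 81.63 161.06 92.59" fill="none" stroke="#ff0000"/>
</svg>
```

G21
G90
G0 X14.84 Y94.58
M3 S461
G01 X110.19 Y94.58 F1601
G01 X110.19 Y49.66
G01 X14.84 Y49.66
G01 X14.84 Y94.58
M5
G0 X164.89 Y25.55
M3 S808
G01 X160.76 Y19.89 F824
G01 X153.76 Y19.60
G01 X149.17 Y24.88
G01 X150.43 Y31.77
G01 X156.61 Y35.07
G01 X163.04 Y32.30
G01 X164.89 Y25.55
M5
G0 X186.83 Y154.21
M3 S808
G01 X94.08 Y7.92 F824
G01 X15.93 Y38.28
G01 X198.83 Y168.97
G01 X78.68 Y11.79
G01 X81.74 Y82.09
M5
G0 X76.47 Y118.37
M3 S808
G01 X79.87 Y120.28 F824
G01 X106.39 Y113.90
G01 X137.26 Y107.13
G01 X153.68 Y107.85
M5
G0 X196.55 Y70.06
M3 S808
G01 X197.46 Y68.14 F824
G01 X189.37 Y78.80
G01 X175.99 Y90.42
G01 X161.06 Y91.40
M5

Since the viewBox matches the mm dimensions, user units are millimetres directly. The only transform is the Y-flip y_m = 183.99 − y_svg.

Shape 1 is a rectangle drawn with `<path>`. Its stroke #ff8800 means score at S461, F1601. After flipping Y the toolpath is (14.84,94.58) → (110.19,94.58) → (110.19,49.66) → (14.84,49.66) → (14.84,94.58), returning to the start.

Shape 2 is a regular polygon drawn with `<path>`. Its stroke #ff0000 means cut at S808, F824. After flipping Y the toolpath is (164.89,25.55) → (160.76,19.89) → (153.76,19.60) → (149.17,24.88) → (150.43,31.77) → (156.61,35.07) → (163.04,32.30) → (164.89,25.55), returning to the start.

Shape 3 is a open polyline drawn with `<polyline>`. Its stroke #ff0000 means cut at S808, F824. After flipping Y the toolpath is (186.83,154.21) → (94.08,7.92) → (15.93,38.28) → (198.83,168.97) → (78.68,11.79) → (81.74,82.09).

Shape 4 is a cubic bezier drawn with `<path>`. Its stroke #ff0000 means cut at S808, F824. After flipping Y the toolpath is (76.47,118.37) → (79.87,120.28) → (106.39,113.90) → (137.26,107.13) → (153.68,107.85).

Shape 5 is a cubic bezier drawn with `<path>`. Its stroke #ff0000 means cut at S808, F824. After flipping Y the toolpath is (196.55,70.06) → (197.46,68.14) → (189.37,78.80) → (175.99,90.42) → (161.06,91.40).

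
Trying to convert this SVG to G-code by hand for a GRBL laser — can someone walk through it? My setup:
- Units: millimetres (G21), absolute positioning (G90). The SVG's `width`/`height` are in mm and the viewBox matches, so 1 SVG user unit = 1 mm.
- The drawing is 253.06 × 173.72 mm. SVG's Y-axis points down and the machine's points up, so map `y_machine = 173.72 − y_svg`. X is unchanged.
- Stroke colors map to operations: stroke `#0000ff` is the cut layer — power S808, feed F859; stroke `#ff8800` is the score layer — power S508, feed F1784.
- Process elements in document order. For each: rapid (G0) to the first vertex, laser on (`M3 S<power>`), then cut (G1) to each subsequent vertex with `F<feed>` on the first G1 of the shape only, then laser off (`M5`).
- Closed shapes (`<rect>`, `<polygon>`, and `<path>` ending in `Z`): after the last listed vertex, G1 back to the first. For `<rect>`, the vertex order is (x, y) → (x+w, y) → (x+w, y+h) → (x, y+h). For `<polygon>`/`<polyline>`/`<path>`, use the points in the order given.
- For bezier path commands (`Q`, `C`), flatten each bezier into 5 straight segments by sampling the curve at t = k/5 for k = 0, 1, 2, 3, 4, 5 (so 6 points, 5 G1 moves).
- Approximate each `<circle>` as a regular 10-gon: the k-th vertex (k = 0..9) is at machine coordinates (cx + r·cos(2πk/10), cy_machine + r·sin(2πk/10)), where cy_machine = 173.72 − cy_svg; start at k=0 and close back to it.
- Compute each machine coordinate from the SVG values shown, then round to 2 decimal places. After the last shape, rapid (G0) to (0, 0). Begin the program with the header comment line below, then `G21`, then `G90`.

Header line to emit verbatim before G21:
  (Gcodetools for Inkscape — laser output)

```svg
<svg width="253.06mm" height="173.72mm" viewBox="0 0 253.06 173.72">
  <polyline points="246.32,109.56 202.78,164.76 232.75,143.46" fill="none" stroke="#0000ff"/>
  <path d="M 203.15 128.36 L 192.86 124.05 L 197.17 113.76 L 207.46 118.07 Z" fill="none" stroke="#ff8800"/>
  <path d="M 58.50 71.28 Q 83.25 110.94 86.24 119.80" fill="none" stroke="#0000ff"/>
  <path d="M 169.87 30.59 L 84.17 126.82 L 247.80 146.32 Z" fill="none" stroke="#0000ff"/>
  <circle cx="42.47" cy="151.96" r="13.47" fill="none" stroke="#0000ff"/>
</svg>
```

viewBox `0 0 253.06 173.72` with mm width/height → 1 unit = 1 mm. Flip: y_m = 173.72 − y_svg.

**Shape 1** — `<polyline>` open polyline, stroke `#0000ff` → cut (S808, F859). Machine vertices: (246.32,64.16) → (202.78,8.96) → (232.75,30.26). Open path.

**Shape 2** — `<path>` regular polygon, stroke `#ff8800` → score (S508, F1784). Machine vertices: (203.15,45.36) → (192.86,49.67) → (197.17,59.96) → (207.46,55.65) → (203.15,45.36). Closed: final G1 returns to the first vertex.

**Shape 3** — `<path>` quadratic bezier, stroke `#0000ff` → cut (S808, F859). Control points (SVG): P0=(58.50,71.28), P1=(83.25,110.94), P2=(86.24,119.80); sampled at t=k/5. Machine vertices: (58.50,102.44) → (67.53,87.81) → (74.82,75.64) → (80.37,65.94) → (84.17,58.70) → (86.24,53.92). Open path.

**Shape 4** — `<path>` closed polygon, stroke `#0000ff` → cut (S808, F859). Machine vertices: (169.87,143.13) → (84.17,46.90) → (247.80,27.40) → (169.87,143.13). Closed: final G1 returns to the first vertex.

**Shape 5** — `<circle>` circle, stroke `#0000ff` → cut (S808, F859). Machine vertices: (55.94,21.76) → (53.37,29.68) → (46.63,34.57) → (38.31,34.57) → (31.57,29.68) → (29.00,21.76) → (31.57,13.84) → (38.31,8.95) → (46.63,8.95) → (53.37,13.84) → (55.94,21.76). Closed: final G1 returns to the first vertex.

(Gcodetools for Inkscape — laser output)
G21
G90
G0 X246.32 Y64.16
M3 S808
G1 X202.78 Y8.96 F859
G1 X232.75 Y30.26
M5
G0 X203.15 Y45.36
M3 S508
G1 X192.86 Y49.67 F1784
G1 X197.17 Y59.96
G1 X207.46 Y55.65
G1 X203.15 Y45.36
M5
G0 X58.50 Y102.44
M3 S808
G1 X67.53 Y87.81 F859
G1 X74.82 Y75.64
G1 X80.37 Y65.94
G1 X84.17 Y58.70
G1 X86.24 Y53.92
M5
G0 X169.87 Y143.13
M3 S808
G1 X84.17 Y46.90 F859
G1 X247.80 Y27.40
G1 X169.87 Y143.13
M5
G0 X55.94 Y21.76
M3 S808
G1 X53.37 Y29.68 F859
G1 X46.63 Y34.57
G1 X38.31 Y34.57
G1 X31.57 Y29.68
G1 X29.00 Y21.76
G1 X31.57 Y13.84
G1 X38.31 Y8.95
G1 X46.63 Y8.95
G1 X53.37 Y13.84
G1 X55.94 Y21.76
M5
G0 X0.00 Y0.00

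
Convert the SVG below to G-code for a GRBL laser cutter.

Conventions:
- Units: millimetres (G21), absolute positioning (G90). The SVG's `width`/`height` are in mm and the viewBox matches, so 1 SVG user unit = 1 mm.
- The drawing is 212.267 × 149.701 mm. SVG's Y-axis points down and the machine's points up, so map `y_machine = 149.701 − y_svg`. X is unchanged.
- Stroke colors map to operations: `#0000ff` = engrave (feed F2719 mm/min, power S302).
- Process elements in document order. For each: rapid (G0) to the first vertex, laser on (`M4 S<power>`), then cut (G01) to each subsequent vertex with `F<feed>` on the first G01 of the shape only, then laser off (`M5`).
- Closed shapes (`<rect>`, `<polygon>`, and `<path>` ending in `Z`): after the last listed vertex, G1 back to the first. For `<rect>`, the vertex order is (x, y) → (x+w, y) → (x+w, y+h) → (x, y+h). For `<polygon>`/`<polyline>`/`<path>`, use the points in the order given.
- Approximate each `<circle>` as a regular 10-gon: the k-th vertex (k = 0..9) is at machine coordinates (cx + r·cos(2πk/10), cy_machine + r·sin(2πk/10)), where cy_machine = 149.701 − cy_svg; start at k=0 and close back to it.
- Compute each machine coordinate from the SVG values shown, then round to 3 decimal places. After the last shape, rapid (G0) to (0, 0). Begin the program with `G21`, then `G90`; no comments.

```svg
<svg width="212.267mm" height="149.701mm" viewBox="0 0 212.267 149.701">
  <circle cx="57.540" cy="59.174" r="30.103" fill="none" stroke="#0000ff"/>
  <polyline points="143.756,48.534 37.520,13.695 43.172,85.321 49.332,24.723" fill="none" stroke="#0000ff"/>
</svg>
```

G21
G90
G0 X87.643 Y90.527
M4 S302
G01 X81.894 Y108.221 F2719
G01 X66.842 Y119.157
G01 X48.238 Y119.157
G01 X33.186 Y108.221
G01 X27.437 Y90.527
G01 X33.186 Y72.833
G01 X48.238 Y61.897
G01 X66.842 Y61.897
G01 X81.894 Y72.833
G01 X87.643 Y90.527
M5
G0 X143.756 Y101.167
M4 S302
G01 X37.520 Y136.006 F2719
G01 X43.172 Y64.380
G01 X49.332 Y124.978
M5
G0 X0.000 Y0.000

Since the viewBox matches the mm dimensions, user units are millimetres directly. The only transform is the Y-flip y_m = 149.701 − y_svg.

Shape 1 is a circle drawn with `<circle>`. Its stroke #0000ff means engrave at S302, F2719. After flipping Y the toolpath is (87.643,90.527) → (81.894,108.221) → (66.842,119.157) → (48.238,119.157) → (33.186,108.221) → (27.437,90.527) → (33.186,72.833) → (48.238,61.897) → (66.842,61.897) → (81.894,72.833) → (87.643,90.527), returning to the start.

Shape 2 is a open polyline drawn with `<polyline>`. Its stroke #0000ff means engrave at S302, F2719. After flipping Y the toolpath is (143.756,101.167) → (37.520,136.006) → (43.172,64.380) → (49.332,124.978).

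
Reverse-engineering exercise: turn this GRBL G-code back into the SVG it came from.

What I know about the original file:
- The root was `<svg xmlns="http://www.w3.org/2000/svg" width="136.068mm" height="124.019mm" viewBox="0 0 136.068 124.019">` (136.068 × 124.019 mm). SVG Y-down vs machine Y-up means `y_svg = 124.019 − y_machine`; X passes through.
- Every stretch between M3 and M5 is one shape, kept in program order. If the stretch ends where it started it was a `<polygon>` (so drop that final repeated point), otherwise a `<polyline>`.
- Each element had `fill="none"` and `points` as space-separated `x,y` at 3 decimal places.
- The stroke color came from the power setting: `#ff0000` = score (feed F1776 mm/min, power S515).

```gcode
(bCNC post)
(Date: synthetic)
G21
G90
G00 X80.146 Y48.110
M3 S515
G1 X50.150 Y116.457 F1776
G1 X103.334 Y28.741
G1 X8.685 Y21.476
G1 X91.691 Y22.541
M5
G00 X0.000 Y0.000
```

<svg xmlns="http://www.w3.org/2000/svg" width="136.068mm" height="124.019mm" viewBox="0 0 136.068 124.019">
  <polyline points="80.146,75.909 50.150,7.562 103.334,95.278 8.685,102.543 91.691,101.478" fill="none" stroke="#ff0000"/>
</svg>

Each laser-on run becomes one SVG element. Flip Y back into SVG space with y_svg = 124.019 − y_machine. Every run uses S515, so all elements get stroke `#ff0000` (score).

Run 1: The run is open, so emit a `<polyline>` with points (Y-flipped): 80.146,75.909 50.150,7.562 103.334,95.278 8.685,102.543 91.691,101.478.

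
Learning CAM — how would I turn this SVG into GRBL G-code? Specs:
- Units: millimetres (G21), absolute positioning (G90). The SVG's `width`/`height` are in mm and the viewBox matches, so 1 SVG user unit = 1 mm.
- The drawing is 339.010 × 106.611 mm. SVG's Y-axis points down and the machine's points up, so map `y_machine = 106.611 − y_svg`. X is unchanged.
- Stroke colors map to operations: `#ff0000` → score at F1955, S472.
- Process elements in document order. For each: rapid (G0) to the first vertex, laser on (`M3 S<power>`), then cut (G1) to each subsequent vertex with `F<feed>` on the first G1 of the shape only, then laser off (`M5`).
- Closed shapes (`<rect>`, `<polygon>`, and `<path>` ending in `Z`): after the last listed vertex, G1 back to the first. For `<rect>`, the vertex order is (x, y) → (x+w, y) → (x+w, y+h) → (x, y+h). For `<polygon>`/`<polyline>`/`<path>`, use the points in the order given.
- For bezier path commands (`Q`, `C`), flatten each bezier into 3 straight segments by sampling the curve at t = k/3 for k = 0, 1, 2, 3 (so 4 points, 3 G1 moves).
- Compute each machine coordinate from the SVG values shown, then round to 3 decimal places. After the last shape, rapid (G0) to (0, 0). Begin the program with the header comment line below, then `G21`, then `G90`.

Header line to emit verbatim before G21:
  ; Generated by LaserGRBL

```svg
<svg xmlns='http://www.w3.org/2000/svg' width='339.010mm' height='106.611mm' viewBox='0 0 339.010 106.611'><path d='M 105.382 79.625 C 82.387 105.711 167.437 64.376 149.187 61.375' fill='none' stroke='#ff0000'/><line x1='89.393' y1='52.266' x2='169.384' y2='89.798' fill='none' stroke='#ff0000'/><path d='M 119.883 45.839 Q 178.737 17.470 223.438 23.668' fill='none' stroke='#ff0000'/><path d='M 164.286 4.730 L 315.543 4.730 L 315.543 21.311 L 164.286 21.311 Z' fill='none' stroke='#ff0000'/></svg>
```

; Generated by LaserGRBL
G21
G90
G0 X105.382 Y26.986
M3 S472
G1 X110.574 Y19.457 F1955
G1 X140.831 Y33.374
G1 X149.187 Y45.236
M5
G0 X89.393 Y54.345
M3 S472
G1 X169.384 Y16.813 F1955
M5
G0 X119.883 Y60.772
M3 S472
G1 X157.546 Y75.844 F1955
G1 X192.065 Y83.234
G1 X223.438 Y82.943
M5
G0 X164.286 Y101.881
M3 S472
G1 X315.543 Y101.881 F1955
G1 X315.543 Y85.300
G1 X164.286 Y85.300
G1 X164.286 Y101.881
M5
G0 X0.000 Y0.000

viewBox `0 0 339.010 106.611` with mm width/height → 1 unit = 1 mm. Flip: y_m = 106.611 − y_svg.

**Shape 1** — `<path>` cubic bezier, stroke `#ff0000` → score (S472, F1955). Control points (SVG): P0=(105.382,79.625), P1=(82.387,105.711), P2=(167.437,64.376), P3=(149.187,61.375); sampled at t=k/3. Machine vertices: (105.382,26.986) → (110.574,19.457) → (140.831,33.374) → (149.187,45.236). Open path.

**Shape 2** — `<line>` line segment, stroke `#ff0000` → score (S472, F1955). Machine vertices: (89.393,54.345) → (169.384,16.813). Open path.

**Shape 3** — `<path>` quadratic bezier, stroke `#ff0000` → score (S472, F1955). Control points (SVG): P0=(119.883,45.839), P1=(178.737,17.470), P2=(223.438,23.668); sampled at t=k/3. Machine vertices: (119.883,60.772) → (157.546,75.844) → (192.065,83.234) → (223.438,82.943). Open path.

**Shape 4** — `<path>` rectangle, stroke `#ff0000` → score (S472, F1955). Machine vertices: (164.286,101.881) → (315.543,101.881) → (315.543,85.300) → (164.286,85.300) → (164.286,101.881). Closed: final G1 returns to the first vertex.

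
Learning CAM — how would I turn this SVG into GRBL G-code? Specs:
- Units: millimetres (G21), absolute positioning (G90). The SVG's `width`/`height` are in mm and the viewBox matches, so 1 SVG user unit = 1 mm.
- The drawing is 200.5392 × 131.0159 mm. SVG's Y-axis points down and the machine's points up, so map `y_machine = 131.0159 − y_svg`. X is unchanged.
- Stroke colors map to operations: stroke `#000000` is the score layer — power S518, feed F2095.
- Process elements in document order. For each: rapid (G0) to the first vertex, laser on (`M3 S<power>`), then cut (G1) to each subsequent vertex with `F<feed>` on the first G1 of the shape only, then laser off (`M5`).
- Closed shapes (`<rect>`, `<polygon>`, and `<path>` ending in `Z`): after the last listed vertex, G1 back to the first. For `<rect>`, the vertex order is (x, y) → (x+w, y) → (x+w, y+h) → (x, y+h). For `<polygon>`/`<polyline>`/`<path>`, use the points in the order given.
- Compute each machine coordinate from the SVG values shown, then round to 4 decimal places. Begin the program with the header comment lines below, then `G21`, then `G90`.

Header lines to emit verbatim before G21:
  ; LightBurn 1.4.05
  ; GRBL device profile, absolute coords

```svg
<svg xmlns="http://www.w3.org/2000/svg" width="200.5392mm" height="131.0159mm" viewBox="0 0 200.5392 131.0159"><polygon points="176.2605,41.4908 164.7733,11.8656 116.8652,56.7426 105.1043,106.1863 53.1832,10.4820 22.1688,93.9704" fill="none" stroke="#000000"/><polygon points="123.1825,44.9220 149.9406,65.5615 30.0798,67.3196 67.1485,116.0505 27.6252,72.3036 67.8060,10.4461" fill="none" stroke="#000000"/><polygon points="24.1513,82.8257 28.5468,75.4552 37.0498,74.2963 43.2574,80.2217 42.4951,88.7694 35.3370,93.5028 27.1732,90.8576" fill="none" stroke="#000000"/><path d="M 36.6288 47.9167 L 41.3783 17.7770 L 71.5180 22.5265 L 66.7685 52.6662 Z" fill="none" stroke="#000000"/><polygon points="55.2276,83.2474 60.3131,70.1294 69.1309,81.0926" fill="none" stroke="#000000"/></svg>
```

1 u = 1 mm; y_m = 131.0159 − y.

[1] `<polygon>` closed polygon, #000000→score S518 F2095: (176.2605,89.5251) → (164.7733,119.1503) → (116.8652,74.2733) → (105.1043,24.8296) → (53.1832,120.5339) → (22.1688,37.0455) → (176.2605,89.5251) (closed)

[2] `<polygon>` closed polygon, #000000→score S518 F2095: (123.1825,86.0939) → (149.9406,65.4544) → (30.0798,63.6963) → (67.1485,14.9654) → (27.6252,58.7123) → (67.8060,120.5698) → (123.1825,86.0939) (closed)

[3] `<polygon>` regular polygon, #000000→score S518 F2095: (24.1513,48.1902) → (28.5468,55.5607) → (37.0498,56.7196) → (43.2574,50.7942) → (42.4951,42.2465) → (35.3370,37.5131) → (27.1732,40.1583) → (24.1513,48.1902) (closed)

[4] `<path>` regular polygon, #000000→score S518 F2095: (36.6288,83.0992) → (41.3783,113.2389) → (71.5180,108.4894) → (66.7685,78.3497) → (36.6288,83.0992) (closed)

[5] `<polygon>` regular polygon, #000000→score S518 F2095: (55.2276,47.7685) → (60.3131,60.8865) → (69.1309,49.9233) → (55.2276,47.7685) (closed)

; LightBurn 1.4.05
; GRBL device profile, absolute coords
G21
G90
G0 X176.2605 Y89.5251
M3 S518
G1 X164.7733 Y119.1503 F2095
G1 X116.8652 Y74.2733
G1 X105.1043 Y24.8296
G1 X53.1832 Y120.5339
G1 X22.1688 Y37.0455
G1 X176.2605 Y89.5251
M5
G0 X123.1825 Y86.0939
M3 S518
G1 X149.9406 Y65.4544 F2095
G1 X30.0798 Y63.6963
G1 X67.1485 Y14.9654
G1 X27.6252 Y58.7123
G1 X67.8060 Y120.5698
G1 X123.1825 Y86.0939
M5
G0 X24.1513 Y48.1902
M3 S518
G1 X28.5468 Y55.5607 F2095
G1 X37.0498 Y56.7196
G1 X43.2574 Y50.7942
G1 X42.4951 Y42.2465
G1 X35.3370 Y37.5131
G1 X27.1732 Y40.1583
G1 X24.1513 Y48.1902
M5
G0 X36.6288 Y83.0992
M3 S518
G1 X41.3783 Y113.2389 F2095
G1 X71.5180 Y108.4894
G1 X66.7685 Y78.3497
G1 X36.6288 Y83.0992
M5
G0 X55.2276 Y47.7685
M3 S518
G1 X60.3131 Y60.8865 F2095
G1 X69.1309 Y49.9233
G1 X55.2276 Y47.7685
M5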